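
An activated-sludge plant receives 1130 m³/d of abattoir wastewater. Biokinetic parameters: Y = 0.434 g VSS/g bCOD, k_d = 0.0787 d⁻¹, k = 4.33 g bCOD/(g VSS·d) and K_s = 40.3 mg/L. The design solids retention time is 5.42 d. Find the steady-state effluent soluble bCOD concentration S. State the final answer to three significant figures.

From the Monod/SRT balance for a CMAS, S = K_s·(1+k_d θ_c)/[θ_c·(Y k − k_d) − 1] = 40.3 × (1 + 0.0787 × 5.42) / [5.42 × (0.434 × 4.33 − 0.0787) − 1] = 57.49 / 8.759 = 6.564 mg/L.

S ≈ 6.56 mg/L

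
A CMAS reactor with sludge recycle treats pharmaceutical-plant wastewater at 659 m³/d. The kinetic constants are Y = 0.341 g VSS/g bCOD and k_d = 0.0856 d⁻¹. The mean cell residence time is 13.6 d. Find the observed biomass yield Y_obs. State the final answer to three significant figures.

Y_obs ≈ 0.158 g VSS/g bCOD

Observed yield with endogenous decay: Y_obs = Y / (1 + k_d·θ_c) = 0.341 / (1 + 0.0856 × 13.6) = 0.341 / 2.164 = 0.1576 g VSS/g bCOD.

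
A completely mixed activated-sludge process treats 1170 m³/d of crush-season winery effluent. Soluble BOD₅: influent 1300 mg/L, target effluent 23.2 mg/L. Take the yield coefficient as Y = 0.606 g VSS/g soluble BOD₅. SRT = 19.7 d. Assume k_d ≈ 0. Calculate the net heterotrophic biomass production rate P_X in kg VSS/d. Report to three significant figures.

P_X ≈ 905 kg VSS/d

With endogenous decay neglected, the observed yield equals the true yield: Y_obs = Y = 0.606 g VSS/g soluble BOD₅.
Q·(S₀ − S) = 1170 × (1300 − 23.2) × 10⁻³ = 1494 kg/d removed.
P_X = Y_obs · Q(S₀ − S) = 0.6060 × 1494 = 905.3 kg VSS/d.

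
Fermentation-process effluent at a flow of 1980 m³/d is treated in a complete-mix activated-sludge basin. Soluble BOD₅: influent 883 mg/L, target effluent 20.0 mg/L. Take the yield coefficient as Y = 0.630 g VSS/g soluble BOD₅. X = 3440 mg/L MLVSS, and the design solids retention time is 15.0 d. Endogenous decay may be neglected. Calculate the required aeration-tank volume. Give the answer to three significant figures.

V ≈ 4690 m³

With k_d = 0 the design equation reduces to V = Y Q (S₀−S) θ_c / X = 0.630 × 1980 × (883 − 20.0) × 15.0 / 3440 = 4694 m³.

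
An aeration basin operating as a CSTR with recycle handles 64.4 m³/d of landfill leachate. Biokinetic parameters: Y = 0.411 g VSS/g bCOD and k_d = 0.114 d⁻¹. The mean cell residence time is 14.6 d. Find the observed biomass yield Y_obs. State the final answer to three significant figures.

The observed yield is Y_obs = Y/(1 + k_d·θ_c) = 0.411 / (1 + 0.114 × 14.6) = 0.411 / 2.664 = 0.1543 g VSS per g bCOD removed.

Y_obs ≈ 0.154 g VSS/g bCOD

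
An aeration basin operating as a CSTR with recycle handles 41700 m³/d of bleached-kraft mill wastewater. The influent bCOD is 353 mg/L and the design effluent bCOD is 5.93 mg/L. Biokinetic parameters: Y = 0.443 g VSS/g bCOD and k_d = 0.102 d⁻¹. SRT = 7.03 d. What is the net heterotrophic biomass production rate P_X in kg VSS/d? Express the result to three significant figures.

P_X ≈ 3730 kg VSS/d

Y_obs = Y / (1 + k_d θ_c) = 0.443 / (1 + 0.102 × 7.03) = 0.443 / 1.717 = 0.2580.
Q·(S₀ − S) = 41700 × (353 − 5.93) × 10⁻³ = 14473 kg/d removed.
Biomass produced: P_X = Y_obs·Q·ΔS = 0.2580 × 14473 ≈ 3734 kg VSS/d.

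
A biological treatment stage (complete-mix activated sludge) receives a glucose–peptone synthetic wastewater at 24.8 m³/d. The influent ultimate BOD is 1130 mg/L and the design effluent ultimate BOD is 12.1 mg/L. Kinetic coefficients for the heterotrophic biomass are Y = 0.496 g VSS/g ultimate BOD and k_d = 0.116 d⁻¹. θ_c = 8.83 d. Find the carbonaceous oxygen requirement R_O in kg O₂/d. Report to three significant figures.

R_O ≈ 18.1 kg O₂/d

Y_obs = Y / (1 + k_d θ_c) = 0.496 / (1 + 0.116 × 8.83) = 0.496 / 2.024 = 0.2450.
Mass of ultimate BOD removed per day: Q(S₀ − S) = 24.8 × 1118 g/m³ = 27.72 kg/d.
Net sludge production P_X = 0.2450 × 27.72 = 6.793 kg VSS/d.
R_O = Q·ΔS − 1.42 P_X = 27.72 − 9.646 = 18.08 kg O₂/d.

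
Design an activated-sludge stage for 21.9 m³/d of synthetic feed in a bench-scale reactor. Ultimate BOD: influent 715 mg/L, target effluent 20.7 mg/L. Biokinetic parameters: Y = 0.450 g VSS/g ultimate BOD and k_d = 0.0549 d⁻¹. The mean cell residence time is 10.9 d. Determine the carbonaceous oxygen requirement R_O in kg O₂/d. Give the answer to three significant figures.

R_O ≈ 9.13 kg O₂/d

Y_obs = Y / (1 + k_d θ_c) = 0.450 / (1 + 0.0549 × 10.9) = 0.450 / 1.598 = 0.2815.
Q·(S₀ − S) = 21.9 × (715 − 20.7) × 10⁻³ = 15.21 kg/d removed.
Biomass synthesised: P_X = Y_obs × 15.21 = 4.281 kg VSS/d.
R_O = Q·ΔS − 1.42 P_X = 15.21 − 6.079 = 9.127 kg O₂/d.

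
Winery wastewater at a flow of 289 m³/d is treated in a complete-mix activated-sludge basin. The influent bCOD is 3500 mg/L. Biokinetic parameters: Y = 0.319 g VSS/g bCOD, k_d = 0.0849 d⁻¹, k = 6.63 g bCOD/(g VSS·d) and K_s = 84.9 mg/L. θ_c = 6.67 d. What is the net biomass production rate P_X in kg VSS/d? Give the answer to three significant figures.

Effluent substrate depends only on kinetics and SRT: S = K_s(1 + k_d θ_c) / [θ_c(Yk − k_d) − 1] = 84.9 × (1 + 0.0849 × 6.67) / [6.67 × (0.319 × 6.63 − 0.0849) − 1] = 133.0 / 12.54 = 10.60 mg/L.
Correct the yield for decay: Y_obs = Y/(1 + k_d θ_c) = 0.319 / (1 + 0.0849 × 6.67) = 0.319 / 1.566 = 0.2037.
ΔS = 3500 − 10.6 = 3489 mg/L, so the substrate removal rate is 289 × 3489/1000 = 1008 kg bCOD/d.
Biomass produced: P_X = Y_obs·Q·ΔS = 0.2037 × 1008 ≈ 205.4 kg VSS/d.

P_X ≈ 205 kg VSS/d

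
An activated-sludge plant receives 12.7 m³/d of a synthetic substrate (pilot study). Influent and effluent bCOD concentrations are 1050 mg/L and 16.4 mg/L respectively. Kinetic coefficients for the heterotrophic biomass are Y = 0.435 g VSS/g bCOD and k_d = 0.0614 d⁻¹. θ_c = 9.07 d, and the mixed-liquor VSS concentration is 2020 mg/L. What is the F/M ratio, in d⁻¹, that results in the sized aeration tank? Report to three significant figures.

F/M ≈ 0.401 d⁻¹

Steady-state biomass mass balance: V·X·(1 + k_d·θ_c) = Y·Q·(S₀ − S)·θ_c, so V = 0.435 × 12.7 × (1050 − 16.4) × 9.07 / [2020 × (1 + 0.0614 × 9.07)] = 5.18×10^4 / 3145 = 16.47 m³.
Food-to-microorganism ratio F/M = Q S₀ / (V X) = 12.7 × 1050 / (16.47 × 2020) = 0.4009 d⁻¹.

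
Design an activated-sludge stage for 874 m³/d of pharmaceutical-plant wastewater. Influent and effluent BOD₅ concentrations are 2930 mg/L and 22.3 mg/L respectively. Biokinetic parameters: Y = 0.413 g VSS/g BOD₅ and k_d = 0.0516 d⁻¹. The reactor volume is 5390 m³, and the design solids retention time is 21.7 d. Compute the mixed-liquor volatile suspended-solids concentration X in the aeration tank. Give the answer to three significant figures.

X ≈ 1990 mg/L

X = Y·Q·ΔS·θ_c / [V·(1 + k_d θ_c)] = 0.413 × 874 × (2930 − 22.3) × 21.7 / [5390 × (1 + 0.0516 × 21.7)] = 1993 mg/L.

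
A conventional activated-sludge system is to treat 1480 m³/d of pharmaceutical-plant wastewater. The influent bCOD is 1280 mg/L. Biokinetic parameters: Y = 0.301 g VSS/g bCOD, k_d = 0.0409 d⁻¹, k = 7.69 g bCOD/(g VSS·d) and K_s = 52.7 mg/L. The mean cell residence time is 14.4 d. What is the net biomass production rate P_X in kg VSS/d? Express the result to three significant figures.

Effluent substrate depends only on kinetics and SRT: S = K_s(1 + k_d θ_c) / [θ_c(Yk − k_d) − 1] = 52.7 × (1 + 0.0409 × 14.4) / [14.4 × (0.301 × 7.69 − 0.0409) − 1] = 83.74 / 31.74 = 2.638 mg/L.
The observed yield is Y_obs = Y/(1 + k_d·θ_c) = 0.301 / (1 + 0.0409 × 14.4) = 0.301 / 1.589 = 0.1894 g VSS per g bCOD removed.
Mass of bCOD removed per day: Q(S₀ − S) = 1480 × 1277 g/m³ = 1890 kg/d.
Net biomass production P_X = Y_obs × Q·(S₀ − S) = 0.1894 × 1890 = 358.1 kg VSS/d.

P_X ≈ 358 kg VSS/d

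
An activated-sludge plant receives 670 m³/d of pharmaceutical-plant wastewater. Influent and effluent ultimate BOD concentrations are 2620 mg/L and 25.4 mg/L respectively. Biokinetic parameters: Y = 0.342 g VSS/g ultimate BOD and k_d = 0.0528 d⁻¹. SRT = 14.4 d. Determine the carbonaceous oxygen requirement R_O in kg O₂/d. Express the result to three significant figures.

R_O ≈ 1260 kg O₂/d

Y_obs = Y / (1 + k_d θ_c) = 0.342 / (1 + 0.0528 × 14.4) = 0.342 / 1.760 = 0.1943.
Substrate removed = Q·(S₀ − S) = 670 m³/d × (2620 − 25.4) g/m³ = 1.74×10^6 g/d = 1738 kg/d.
P_X = Y_obs·Q·(S₀ − S) = 0.1943 × 1738 = 337.7 kg VSS/d.
Carbonaceous O₂ demand = substrate oxidised − cell-mass equivalent = 1738 − 1.42 × 337.7 = 1259 kg O₂/d.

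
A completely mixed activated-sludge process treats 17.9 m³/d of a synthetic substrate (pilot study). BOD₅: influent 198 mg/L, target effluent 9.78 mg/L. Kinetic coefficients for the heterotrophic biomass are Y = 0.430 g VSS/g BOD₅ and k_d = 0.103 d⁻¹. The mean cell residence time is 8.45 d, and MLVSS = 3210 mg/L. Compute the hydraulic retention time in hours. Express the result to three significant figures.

τ ≈ 2.73 h

From the SRT design equation V = Y Q (S₀−S) θ_c / [X (1 + k_d θ_c)] = 0.430 × 17.9 × (198 − 9.78) × 8.45 / [3210 × (1 + 0.103 × 8.45)] = 1.22×10^4 / 6004 = 2.039 m³.
HRT = V/Q = 2.039 m³ / 17.9 m³·d⁻¹ = 0.1139 d × 24 = 2.734 h.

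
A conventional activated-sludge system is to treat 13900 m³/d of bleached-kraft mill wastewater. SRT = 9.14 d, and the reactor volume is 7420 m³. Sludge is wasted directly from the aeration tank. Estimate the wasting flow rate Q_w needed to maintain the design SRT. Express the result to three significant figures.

Q_w ≈ 812 m³/d

Wasting from the aeration tank: Q_w = V / θ_c = 7420 / 9.14 = 811.8 m³/d.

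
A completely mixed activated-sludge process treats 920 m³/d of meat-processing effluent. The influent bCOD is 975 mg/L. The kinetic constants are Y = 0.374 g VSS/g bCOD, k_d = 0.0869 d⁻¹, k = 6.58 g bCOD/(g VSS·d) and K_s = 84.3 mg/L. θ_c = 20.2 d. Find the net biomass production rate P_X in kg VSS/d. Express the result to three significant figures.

For a completely mixed reactor with recycle the Lawrence–McCarty relation gives S = K_s·(1 + k_d·θ_c) / [θ_c·(Y·k − k_d) − 1] = 84.3 × (1 + 0.0869 × 20.2) / [20.2 × (0.374 × 6.58 − 0.0869) − 1] = 232.3 / 46.96 = 4.947 mg/L.
Y_obs = Y / (1 + k_d θ_c) = 0.374 / (1 + 0.0869 × 20.2) = 0.374 / 2.755 = 0.1357.
Q·(S₀ − S) = 920 × (975 − 4.95) × 10⁻³ = 892.4 kg/d removed.
Biomass produced: P_X = Y_obs·Q·ΔS = 0.1357 × 892.4 ≈ 121.1 kg VSS/d.

P_X ≈ 121 kg VSS/d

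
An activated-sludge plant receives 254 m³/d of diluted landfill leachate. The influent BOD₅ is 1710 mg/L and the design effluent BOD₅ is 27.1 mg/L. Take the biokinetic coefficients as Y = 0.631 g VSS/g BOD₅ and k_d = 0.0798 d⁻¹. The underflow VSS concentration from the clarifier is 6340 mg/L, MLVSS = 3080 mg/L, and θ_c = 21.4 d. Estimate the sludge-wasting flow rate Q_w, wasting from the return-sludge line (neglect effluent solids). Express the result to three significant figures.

Q_w ≈ 15.7 m³/d

Steady-state biomass mass balance: V·X·(1 + k_d·θ_c) = Y·Q·(S₀ − S)·θ_c, so V = 0.631 × 254 × (1710 − 27.1) × 21.4 / [3080 × (1 + 0.0798 × 21.4)] = 5.77×10^6 / 8340 = 692.1 m³.
Wasting from the return line (neglecting effluent solids): Q_w = V·X / (θ_c·X_r) = 692.1 × 3080 / (21.4 × 6340) = 15.71 m³/d.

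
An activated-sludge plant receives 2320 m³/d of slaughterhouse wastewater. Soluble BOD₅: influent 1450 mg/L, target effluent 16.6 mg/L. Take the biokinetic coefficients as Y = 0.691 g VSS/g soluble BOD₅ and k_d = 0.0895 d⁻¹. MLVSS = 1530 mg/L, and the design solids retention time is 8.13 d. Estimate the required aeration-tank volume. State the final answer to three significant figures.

V ≈ 7070 m³

Rearranging the biomass balance for a CMAS with decay, V = Y·Q·ΔS·θ_c / [X·(1+k_d θ_c)] = 0.691 × 2320 × (1450 − 16.6) × 8.13 / [1530 × (1 + 0.0895 × 8.13)] = 1.87×10^7 / 2643 = 7068 m³.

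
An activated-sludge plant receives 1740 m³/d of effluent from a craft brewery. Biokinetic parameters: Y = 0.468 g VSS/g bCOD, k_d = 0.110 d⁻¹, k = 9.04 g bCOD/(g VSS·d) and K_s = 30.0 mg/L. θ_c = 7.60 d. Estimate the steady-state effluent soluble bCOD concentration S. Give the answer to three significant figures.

S ≈ 1.82 mg/L

From the Monod/SRT balance for a CMAS, S = K_s·(1+k_d θ_c)/[θ_c·(Y k − k_d) − 1] = 30.0 × (1 + 0.110 × 7.60) / [7.60 × (0.468 × 9.04 − 0.110) − 1] = 55.08 / 30.32 = 1.817 mg/L.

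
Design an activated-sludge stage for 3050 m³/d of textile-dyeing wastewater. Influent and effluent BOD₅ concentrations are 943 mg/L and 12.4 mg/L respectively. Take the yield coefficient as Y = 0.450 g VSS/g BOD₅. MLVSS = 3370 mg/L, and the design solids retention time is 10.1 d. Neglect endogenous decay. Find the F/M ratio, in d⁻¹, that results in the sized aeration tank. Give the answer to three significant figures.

Biomass mass balance (decay neglected): V·X = Y·Q·(S₀ − S)·θ_c, so V = 0.450 × 3050 × (943 − 12.4) × 10.1 / 3370 = 3828 m³.
Food-to-microorganism ratio F/M = Q S₀ / (V X) = 3050 × 943 / (3828 × 3370) = 0.2230 d⁻¹.

F/M ≈ 0.223 d⁻¹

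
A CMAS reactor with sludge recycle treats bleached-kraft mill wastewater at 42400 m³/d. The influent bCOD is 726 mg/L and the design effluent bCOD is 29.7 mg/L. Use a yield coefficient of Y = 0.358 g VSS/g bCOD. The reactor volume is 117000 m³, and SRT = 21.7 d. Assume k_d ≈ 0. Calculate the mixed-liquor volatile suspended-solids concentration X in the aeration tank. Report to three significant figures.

X = Y·Q·ΔS·θ_c / V = 0.358 × 42400 × (726 − 29.7) × 21.7 / 117000 = 1960 mg/L.

X ≈ 1960 mg/L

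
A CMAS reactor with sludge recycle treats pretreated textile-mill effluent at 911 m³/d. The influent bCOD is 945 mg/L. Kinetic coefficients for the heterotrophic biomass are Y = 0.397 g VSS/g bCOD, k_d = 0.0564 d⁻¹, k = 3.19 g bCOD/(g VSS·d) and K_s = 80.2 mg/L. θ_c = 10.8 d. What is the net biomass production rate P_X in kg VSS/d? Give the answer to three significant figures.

Effluent substrate depends only on kinetics and SRT: S = K_s(1 + k_d θ_c) / [θ_c(Yk − k_d) − 1] = 80.2 × (1 + 0.0564 × 10.8) / [10.8 × (0.397 × 3.19 − 0.0564) − 1] = 129.1 / 12.07 = 10.69 mg/L.
Y_obs = Y / (1 + k_d θ_c) = 0.397 / (1 + 0.0564 × 10.8) = 0.397 / 1.609 = 0.2467.
Substrate removed = Q·(S₀ − S) = 911 m³/d × (945 − 10.7) g/m³ = 8.51×10^5 g/d = 851.1 kg/d.
So the net sludge growth is P_X = 0.2467 × 851.1 = 210.0 kg VSS/d.

P_X ≈ 210 kg VSS/d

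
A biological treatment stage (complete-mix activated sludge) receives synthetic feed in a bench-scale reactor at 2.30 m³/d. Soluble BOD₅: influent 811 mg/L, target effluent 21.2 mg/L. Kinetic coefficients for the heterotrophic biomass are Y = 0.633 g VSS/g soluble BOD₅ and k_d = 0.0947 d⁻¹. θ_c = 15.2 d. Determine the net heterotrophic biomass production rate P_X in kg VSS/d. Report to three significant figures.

P_X ≈ 0.471 kg VSS/d

Observed yield with endogenous decay: Y_obs = Y / (1 + k_d·θ_c) = 0.633 / (1 + 0.0947 × 15.2) = 0.633 / 2.439 = 0.2595 g VSS/g soluble BOD₅.
Substrate removed = Q·(S₀ − S) = 2.30 m³/d × (811 − 21.2) g/m³ = 1.82×10^3 g/d = 1.817 kg/d.
Biomass produced: P_X = Y_obs·Q·ΔS = 0.2595 × 1.817 ≈ 0.4714 kg VSS/d.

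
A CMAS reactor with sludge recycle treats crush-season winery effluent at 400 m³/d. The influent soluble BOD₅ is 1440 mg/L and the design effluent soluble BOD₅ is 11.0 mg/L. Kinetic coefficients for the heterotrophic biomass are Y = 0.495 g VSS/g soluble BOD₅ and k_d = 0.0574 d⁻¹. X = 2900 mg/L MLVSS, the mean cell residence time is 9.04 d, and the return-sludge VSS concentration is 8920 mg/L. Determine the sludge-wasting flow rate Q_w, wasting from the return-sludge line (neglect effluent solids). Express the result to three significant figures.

Q_w ≈ 20.9 m³/d

From the SRT design equation V = Y Q (S₀−S) θ_c / [X (1 + k_d θ_c)] = 0.495 × 400 × (1440 − 11.0) × 9.04 / [2900 × (1 + 0.0574 × 9.04)] = 2.56×10^6 / 4405 = 580.7 m³.
θ_c = V·X/(Q_w·X_r) when wasting from the recycle, so Q_w = V·X/(θ_c·X_r) = 580.7 × 2900 / (9.04 × 8920) = 20.88 m³/d.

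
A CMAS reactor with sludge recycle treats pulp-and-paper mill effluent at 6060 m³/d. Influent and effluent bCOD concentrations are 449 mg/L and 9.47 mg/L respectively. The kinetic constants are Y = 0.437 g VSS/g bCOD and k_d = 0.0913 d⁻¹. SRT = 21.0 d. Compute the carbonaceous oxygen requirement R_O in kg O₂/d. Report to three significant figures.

R_O ≈ 2100 kg O₂/d

Observed yield with endogenous decay: Y_obs = Y / (1 + k_d·θ_c) = 0.437 / (1 + 0.0913 × 21.0) = 0.437 / 2.917 = 0.1498 g VSS/g bCOD.
Mass of bCOD removed per day: Q(S₀ − S) = 6060 × 439.5 g/m³ = 2664 kg/d.
Net sludge production P_X = 0.1498 × 2664 = 399.0 kg VSS/d.
R_O = Q·(S₀ − S) − 1.42·P_X = 2664 − 1.42 × 399.0 = 2097 kg O₂/d.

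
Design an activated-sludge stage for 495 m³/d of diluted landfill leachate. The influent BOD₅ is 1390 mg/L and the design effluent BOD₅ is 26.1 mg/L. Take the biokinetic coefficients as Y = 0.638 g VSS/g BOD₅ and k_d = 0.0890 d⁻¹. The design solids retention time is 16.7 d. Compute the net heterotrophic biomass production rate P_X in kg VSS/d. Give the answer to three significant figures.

Observed yield with endogenous decay: Y_obs = Y / (1 + k_d·θ_c) = 0.638 / (1 + 0.0890 × 16.7) = 0.638 / 2.486 = 0.2566 g VSS/g BOD₅.
Substrate removed = Q·(S₀ − S) = 495 m³/d × (1390 − 26.1) g/m³ = 6.75×10^5 g/d = 675.1 kg/d.
Biomass produced: P_X = Y_obs·Q·ΔS = 0.2566 × 675.1 ≈ 173.2 kg VSS/d.

P_X ≈ 173 kg VSS/d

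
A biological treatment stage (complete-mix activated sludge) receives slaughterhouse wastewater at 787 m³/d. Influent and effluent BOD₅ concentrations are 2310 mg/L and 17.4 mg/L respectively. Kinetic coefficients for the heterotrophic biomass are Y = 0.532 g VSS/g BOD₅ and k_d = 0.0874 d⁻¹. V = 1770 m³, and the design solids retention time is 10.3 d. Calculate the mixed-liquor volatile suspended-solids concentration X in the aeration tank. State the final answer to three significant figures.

Solving the biomass balance for X: X = Y Q (S₀−S) θ_c / [V (1+k_d θ_c)] = 0.532 × 787 × (2310 − 17.4) × 10.3 / [1770 × (1 + 0.0874 × 10.3)] = 2940 mg/L.

X ≈ 2940 mg/L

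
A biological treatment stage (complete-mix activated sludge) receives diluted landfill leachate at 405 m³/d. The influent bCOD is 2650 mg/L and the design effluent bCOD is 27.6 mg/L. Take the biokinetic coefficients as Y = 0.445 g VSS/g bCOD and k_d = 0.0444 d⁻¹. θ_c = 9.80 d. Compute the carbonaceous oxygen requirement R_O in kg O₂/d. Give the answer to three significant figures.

R_O ≈ 594 kg O₂/d

Y_obs = Y / (1 + k_d θ_c) = 0.445 / (1 + 0.0444 × 9.80) = 0.445 / 1.435 = 0.3101.
Substrate removed = Q·(S₀ − S) = 405 m³/d × (2650 − 27.6) g/m³ = 1.06×10^6 g/d = 1062 kg/d.
Net sludge production P_X = 0.3101 × 1062 = 329.3 kg VSS/d.
R_O = Q·ΔS − 1.42 P_X = 1062 − 467.6 = 594.4 kg O₂/d.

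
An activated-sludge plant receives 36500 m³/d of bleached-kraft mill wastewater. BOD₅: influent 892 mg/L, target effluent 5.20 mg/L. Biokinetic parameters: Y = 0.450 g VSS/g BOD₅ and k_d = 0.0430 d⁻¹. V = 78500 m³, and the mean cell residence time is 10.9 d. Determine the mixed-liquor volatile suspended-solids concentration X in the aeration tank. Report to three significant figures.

Solving the biomass balance for X: X = Y Q (S₀−S) θ_c / [V (1+k_d θ_c)] = 0.450 × 36500 × (892 − 5.20) × 10.9 / [78500 × (1 + 0.0430 × 10.9)] = 1377 mg/L.

X ≈ 1380 mg/L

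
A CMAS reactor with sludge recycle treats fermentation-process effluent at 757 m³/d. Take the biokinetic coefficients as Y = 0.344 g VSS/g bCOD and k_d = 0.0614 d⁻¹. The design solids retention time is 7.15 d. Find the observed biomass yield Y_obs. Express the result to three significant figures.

Y_obs ≈ 0.239 g VSS/g bCOD

The observed yield is Y_obs = Y/(1 + k_d·θ_c) = 0.344 / (1 + 0.0614 × 7.15) = 0.344 / 1.439 = 0.2391 g VSS per g bCOD removed.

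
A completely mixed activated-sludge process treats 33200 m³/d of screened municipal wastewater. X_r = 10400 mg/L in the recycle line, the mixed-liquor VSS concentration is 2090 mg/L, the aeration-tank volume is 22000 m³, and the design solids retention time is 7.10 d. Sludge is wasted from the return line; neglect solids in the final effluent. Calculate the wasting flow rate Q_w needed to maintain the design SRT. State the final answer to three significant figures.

Q_w = (V·X)/(θ_c X_r) = 22000 × 2090 / (7.10 × 10400) = 622.7 m³/d.

Q_w ≈ 623 m³/d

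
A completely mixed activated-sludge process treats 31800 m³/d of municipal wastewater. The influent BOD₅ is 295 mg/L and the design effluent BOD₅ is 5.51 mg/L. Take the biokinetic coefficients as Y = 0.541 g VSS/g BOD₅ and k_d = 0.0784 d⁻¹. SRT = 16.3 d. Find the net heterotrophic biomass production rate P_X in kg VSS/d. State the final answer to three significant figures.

Y_obs = Y / (1 + k_d θ_c) = 0.541 / (1 + 0.0784 × 16.3) = 0.541 / 2.278 = 0.2375.
Substrate removed = Q·(S₀ − S) = 31800 m³/d × (295 − 5.51) g/m³ = 9.21×10^6 g/d = 9206 kg/d.
So the net sludge growth is P_X = 0.2375 × 9206 = 2186 kg VSS/d.

P_X ≈ 2190 kg VSS/d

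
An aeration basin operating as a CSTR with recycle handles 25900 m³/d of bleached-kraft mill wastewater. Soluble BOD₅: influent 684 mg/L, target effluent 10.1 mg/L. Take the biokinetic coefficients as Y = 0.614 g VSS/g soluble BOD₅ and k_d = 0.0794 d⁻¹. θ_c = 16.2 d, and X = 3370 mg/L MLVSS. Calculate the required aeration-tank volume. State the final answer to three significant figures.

V ≈ 22500 m³

From the SRT design equation V = Y Q (S₀−S) θ_c / [X (1 + k_d θ_c)] = 0.614 × 25900 × (684 − 10.1) × 16.2 / [3370 × (1 + 0.0794 × 16.2)] = 1.74×10^8 / 7705 = 22533 m³.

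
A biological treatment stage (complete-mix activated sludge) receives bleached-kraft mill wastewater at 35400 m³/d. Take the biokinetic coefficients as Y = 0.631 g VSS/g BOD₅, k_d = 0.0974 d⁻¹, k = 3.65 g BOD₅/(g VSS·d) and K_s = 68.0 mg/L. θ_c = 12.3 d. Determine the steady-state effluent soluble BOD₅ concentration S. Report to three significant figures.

S ≈ 5.72 mg/L

For a completely mixed reactor with recycle the Lawrence–McCarty relation gives S = K_s·(1 + k_d·θ_c) / [θ_c·(Y·k − k_d) − 1] = 68.0 × (1 + 0.0974 × 12.3) / [12.3 × (0.631 × 3.65 − 0.0974) − 1] = 149.5 / 26.13 = 5.720 mg/L.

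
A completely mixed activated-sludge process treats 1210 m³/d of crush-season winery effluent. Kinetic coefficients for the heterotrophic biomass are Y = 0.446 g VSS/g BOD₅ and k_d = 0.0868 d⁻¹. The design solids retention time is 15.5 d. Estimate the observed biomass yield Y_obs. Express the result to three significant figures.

Y_obs ≈ 0.190 g VSS/g BOD₅

Y_obs = Y / (1 + k_d θ_c) = 0.446 / (1 + 0.0868 × 15.5) = 0.446 / 2.345 = 0.1902.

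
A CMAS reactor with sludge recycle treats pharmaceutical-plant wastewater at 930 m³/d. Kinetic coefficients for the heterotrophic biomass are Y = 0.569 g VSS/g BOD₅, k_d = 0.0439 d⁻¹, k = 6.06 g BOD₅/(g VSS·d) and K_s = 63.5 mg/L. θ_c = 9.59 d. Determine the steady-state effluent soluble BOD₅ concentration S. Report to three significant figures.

From the Monod/SRT balance for a CMAS, S = K_s·(1+k_d θ_c)/[θ_c·(Y k − k_d) − 1] = 63.5 × (1 + 0.0439 × 9.59) / [9.59 × (0.569 × 6.06 − 0.0439) − 1] = 90.23 / 31.65 = 2.851 mg/L.

S ≈ 2.85 mg/L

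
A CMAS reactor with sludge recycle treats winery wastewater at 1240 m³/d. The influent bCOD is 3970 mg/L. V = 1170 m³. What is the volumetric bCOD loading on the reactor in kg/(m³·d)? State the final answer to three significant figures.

Applied bCOD load per unit volume = Q·S₀/V = (1240 × 3970/1000)/1170 = 4.208 kg bCOD·m⁻³·d⁻¹.

L_v ≈ 4.21 kg bCOD/(m³·d)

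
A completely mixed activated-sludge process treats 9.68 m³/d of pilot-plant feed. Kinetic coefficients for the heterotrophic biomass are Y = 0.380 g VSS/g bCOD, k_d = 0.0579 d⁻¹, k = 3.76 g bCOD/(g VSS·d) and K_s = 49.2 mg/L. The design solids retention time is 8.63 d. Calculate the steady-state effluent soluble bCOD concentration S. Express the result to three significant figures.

S ≈ 6.81 mg/L

For a completely mixed reactor with recycle the Lawrence–McCarty relation gives S = K_s·(1 + k_d·θ_c) / [θ_c·(Y·k − k_d) − 1] = 49.2 × (1 + 0.0579 × 8.63) / [8.63 × (0.380 × 3.76 − 0.0579) − 1] = 73.78 / 10.83 = 6.812 mg/L.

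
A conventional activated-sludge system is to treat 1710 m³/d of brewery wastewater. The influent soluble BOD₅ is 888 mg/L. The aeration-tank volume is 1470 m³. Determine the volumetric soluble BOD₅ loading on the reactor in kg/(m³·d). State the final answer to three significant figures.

L_v ≈ 1.03 kg soluble BOD₅/(m³·d)

L_v = Q S₀ / V = 1710 × 888 × 10⁻³ / 1470 = 1.033 kg/(m³·d).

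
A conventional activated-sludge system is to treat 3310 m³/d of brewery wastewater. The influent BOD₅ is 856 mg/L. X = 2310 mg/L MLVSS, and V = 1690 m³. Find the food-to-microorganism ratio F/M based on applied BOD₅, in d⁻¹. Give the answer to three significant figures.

F/M ≈ 0.726 d⁻¹

F/M = applied load / biomass = Q·S₀/(V·X) = 3310 × 856 / (1690 × 2310) = 0.7258 d⁻¹.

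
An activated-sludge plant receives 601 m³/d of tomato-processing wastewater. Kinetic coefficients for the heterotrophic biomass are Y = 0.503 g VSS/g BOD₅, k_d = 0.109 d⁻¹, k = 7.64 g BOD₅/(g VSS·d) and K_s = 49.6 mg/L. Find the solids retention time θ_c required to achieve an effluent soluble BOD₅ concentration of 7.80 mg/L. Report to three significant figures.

θ_c ≈ 2.42 d

From 1/θ_c = Y·k·S/(K_s + S) − k_d: Y·k·S/(K_s+S) = 0.503 × 7.64 × 7.80 / (49.6 + 7.80) = 0.5222 d⁻¹.
1/θ_c = 0.5222 − 0.109 = 0.4132 d⁻¹, so θ_c = 2.420 d.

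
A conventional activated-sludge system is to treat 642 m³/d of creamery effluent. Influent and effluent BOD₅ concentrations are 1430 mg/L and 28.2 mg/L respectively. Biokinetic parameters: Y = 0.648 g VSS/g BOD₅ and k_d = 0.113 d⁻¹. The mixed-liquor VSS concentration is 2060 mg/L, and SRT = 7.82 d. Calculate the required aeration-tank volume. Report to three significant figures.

Steady-state biomass mass balance: V·X·(1 + k_d·θ_c) = Y·Q·(S₀ − S)·θ_c, so V = 0.648 × 642 × (1430 − 28.2) × 7.82 / [2060 × (1 + 0.113 × 7.82)] = 4.56×10^6 / 3880 = 1175 m³.

V ≈ 1180 m³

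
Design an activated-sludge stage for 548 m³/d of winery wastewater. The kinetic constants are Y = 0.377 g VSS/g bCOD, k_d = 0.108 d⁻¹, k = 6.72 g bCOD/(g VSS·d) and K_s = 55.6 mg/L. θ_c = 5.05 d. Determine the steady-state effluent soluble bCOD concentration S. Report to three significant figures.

S ≈ 7.64 mg/L

From the Monod/SRT balance for a CMAS, S = K_s·(1+k_d θ_c)/[θ_c·(Y k − k_d) − 1] = 55.6 × (1 + 0.108 × 5.05) / [5.05 × (0.377 × 6.72 − 0.108) − 1] = 85.92 / 11.25 = 7.639 mg/L.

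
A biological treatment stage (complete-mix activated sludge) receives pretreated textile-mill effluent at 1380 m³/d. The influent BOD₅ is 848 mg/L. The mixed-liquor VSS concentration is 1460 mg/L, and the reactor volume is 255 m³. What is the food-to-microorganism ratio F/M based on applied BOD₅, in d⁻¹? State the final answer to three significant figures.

F/M = Q·S₀ / (V·X) = 1380 × 848 / (255.0 × 1460) = 3.143 g BOD₅·(g VSS·d)⁻¹.

F/M ≈ 3.14 d⁻¹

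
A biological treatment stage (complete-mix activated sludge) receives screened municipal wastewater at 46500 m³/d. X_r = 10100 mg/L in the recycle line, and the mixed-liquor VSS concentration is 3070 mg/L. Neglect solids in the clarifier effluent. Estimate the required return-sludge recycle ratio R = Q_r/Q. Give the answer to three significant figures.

R ≈ 0.437

Solids balance on the clarifier gives (1+R)X = R·X_r, so R = X/(X_r − X) = 3070 / (10100 − 3070) = 0.4367.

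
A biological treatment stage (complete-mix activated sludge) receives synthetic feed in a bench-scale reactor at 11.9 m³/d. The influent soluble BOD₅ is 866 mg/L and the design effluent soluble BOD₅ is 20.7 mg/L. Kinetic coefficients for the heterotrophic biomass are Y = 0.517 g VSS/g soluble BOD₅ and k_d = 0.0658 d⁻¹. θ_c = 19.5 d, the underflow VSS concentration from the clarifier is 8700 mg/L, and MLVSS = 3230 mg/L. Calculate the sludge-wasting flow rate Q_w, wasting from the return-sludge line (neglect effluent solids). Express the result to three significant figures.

Q_w ≈ 0.262 m³/d

From the SRT design equation V = Y Q (S₀−S) θ_c / [X (1 + k_d θ_c)] = 0.517 × 11.9 × (866 − 20.7) × 19.5 / [3230 × (1 + 0.0658 × 19.5)] = 1.01×10^5 / 7374 = 13.75 m³.
θ_c = V·X/(Q_w·X_r) when wasting from the recycle, so Q_w = V·X/(θ_c·X_r) = 13.75 × 3230 / (19.5 × 8700) = 0.2618 m³/d.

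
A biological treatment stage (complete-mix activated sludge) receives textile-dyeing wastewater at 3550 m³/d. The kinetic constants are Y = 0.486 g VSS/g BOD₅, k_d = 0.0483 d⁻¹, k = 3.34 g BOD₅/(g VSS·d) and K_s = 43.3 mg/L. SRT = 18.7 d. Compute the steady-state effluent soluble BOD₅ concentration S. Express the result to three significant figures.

From the Monod/SRT balance for a CMAS, S = K_s·(1+k_d θ_c)/[θ_c·(Y k − k_d) − 1] = 43.3 × (1 + 0.0483 × 18.7) / [18.7 × (0.486 × 3.34 − 0.0483) − 1] = 82.41 / 28.45 = 2.896 mg/L.

S ≈ 2.90 mg/L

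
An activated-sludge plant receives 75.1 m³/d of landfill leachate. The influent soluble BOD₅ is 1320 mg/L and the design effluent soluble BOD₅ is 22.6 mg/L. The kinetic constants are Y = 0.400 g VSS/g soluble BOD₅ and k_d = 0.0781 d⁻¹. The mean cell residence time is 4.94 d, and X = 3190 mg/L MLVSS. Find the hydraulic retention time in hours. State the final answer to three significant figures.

Rearranging the biomass balance for a CMAS with decay, V = Y·Q·ΔS·θ_c / [X·(1+k_d θ_c)] = 0.400 × 75.1 × (1320 − 22.6) × 4.94 / [3190 × (1 + 0.0781 × 4.94)] = 1.93×10^5 / 4421 = 43.55 m³.
HRT = V/Q = 43.55 m³ / 75.1 m³·d⁻¹ = 0.5799 d × 24 = 13.92 h.

τ ≈ 13.9 h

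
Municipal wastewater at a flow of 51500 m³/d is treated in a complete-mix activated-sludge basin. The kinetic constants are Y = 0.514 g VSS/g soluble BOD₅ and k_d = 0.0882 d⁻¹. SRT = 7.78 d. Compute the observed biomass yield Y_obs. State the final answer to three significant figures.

Y_obs ≈ 0.305 g VSS/g soluble BOD₅

Observed yield with endogenous decay: Y_obs = Y / (1 + k_d·θ_c) = 0.514 / (1 + 0.0882 × 7.78) = 0.514 / 1.686 = 0.3048 g VSS/g soluble BOD₅.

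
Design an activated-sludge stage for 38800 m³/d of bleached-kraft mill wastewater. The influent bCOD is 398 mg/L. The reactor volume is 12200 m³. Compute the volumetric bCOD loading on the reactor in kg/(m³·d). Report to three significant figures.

L_v ≈ 1.27 kg bCOD/(m³·d)

L_v = Q S₀ / V = 38800 × 398 × 10⁻³ / 12200 = 1.266 kg/(m³·d).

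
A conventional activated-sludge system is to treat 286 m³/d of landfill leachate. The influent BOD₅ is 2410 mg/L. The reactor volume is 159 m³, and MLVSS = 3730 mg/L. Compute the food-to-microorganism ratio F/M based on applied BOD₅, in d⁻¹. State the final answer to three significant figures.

F/M ≈ 1.16 d⁻¹

F/M = applied load / biomass = Q·S₀/(V·X) = 286 × 2410 / (159.0 × 3730) = 1.162 d⁻¹.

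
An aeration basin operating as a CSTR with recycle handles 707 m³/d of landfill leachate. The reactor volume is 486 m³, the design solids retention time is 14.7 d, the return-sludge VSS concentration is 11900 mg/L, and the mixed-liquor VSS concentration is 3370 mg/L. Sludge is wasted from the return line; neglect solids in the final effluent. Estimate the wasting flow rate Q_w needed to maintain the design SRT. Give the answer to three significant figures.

Q_w = (V·X)/(θ_c X_r) = 486.0 × 3370 / (14.7 × 11900) = 9.363 m³/d.

Q_w ≈ 9.36 m³/d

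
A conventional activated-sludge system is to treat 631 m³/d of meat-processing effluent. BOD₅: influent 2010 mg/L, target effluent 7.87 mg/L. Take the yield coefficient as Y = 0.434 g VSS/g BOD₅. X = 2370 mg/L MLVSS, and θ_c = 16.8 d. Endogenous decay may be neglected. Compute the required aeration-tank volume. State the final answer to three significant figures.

V ≈ 3890 m³

With k_d = 0 the design equation reduces to V = Y Q (S₀−S) θ_c / X = 0.434 × 631 × (2010 − 7.87) × 16.8 / 2370 = 3887 m³.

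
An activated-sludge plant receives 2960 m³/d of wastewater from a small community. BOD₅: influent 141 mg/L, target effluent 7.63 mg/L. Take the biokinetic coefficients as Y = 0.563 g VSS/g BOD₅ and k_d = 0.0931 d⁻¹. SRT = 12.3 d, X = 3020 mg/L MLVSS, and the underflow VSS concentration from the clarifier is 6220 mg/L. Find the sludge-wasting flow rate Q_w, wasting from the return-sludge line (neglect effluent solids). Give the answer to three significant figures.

Rearranging the biomass balance for a CMAS with decay, V = Y·Q·ΔS·θ_c / [X·(1+k_d θ_c)] = 0.563 × 2960 × (141 − 7.63) × 12.3 / [3020 × (1 + 0.0931 × 12.3)] = 2.73×10^6 / 6478 = 422.0 m³.
Q_w = (V·X)/(θ_c X_r) = 422.0 × 3020 / (12.3 × 6220) = 16.66 m³/d.

Q_w ≈ 16.7 m³/d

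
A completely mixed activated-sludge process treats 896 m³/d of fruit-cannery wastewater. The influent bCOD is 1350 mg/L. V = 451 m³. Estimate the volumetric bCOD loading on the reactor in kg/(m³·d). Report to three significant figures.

L_v ≈ 2.68 kg bCOD/(m³·d)

Applied bCOD load per unit volume = Q·S₀/V = (896 × 1350/1000)/451.0 = 2.682 kg bCOD·m⁻³·d⁻¹.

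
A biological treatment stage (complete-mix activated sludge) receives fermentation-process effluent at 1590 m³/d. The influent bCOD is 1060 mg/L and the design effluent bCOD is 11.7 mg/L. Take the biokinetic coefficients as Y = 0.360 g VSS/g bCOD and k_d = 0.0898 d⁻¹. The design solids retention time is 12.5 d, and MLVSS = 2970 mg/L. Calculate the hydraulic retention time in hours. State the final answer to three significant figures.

τ ≈ 18.0 h

Rearranging the biomass balance for a CMAS with decay, V = Y·Q·ΔS·θ_c / [X·(1+k_d θ_c)] = 0.360 × 1590 × (1060 − 11.7) × 12.5 / [2970 × (1 + 0.0898 × 12.5)] = 7.5×10^6 / 6304 = 1190 m³.
Hydraulic retention time τ = V/Q = 1190 / 1590 = 0.7483 d = 17.96 h.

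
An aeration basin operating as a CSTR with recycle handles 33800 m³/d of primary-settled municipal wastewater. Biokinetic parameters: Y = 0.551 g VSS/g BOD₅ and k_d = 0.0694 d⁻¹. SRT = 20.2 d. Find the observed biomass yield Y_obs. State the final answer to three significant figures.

Observed yield with endogenous decay: Y_obs = Y / (1 + k_d·θ_c) = 0.551 / (1 + 0.0694 × 20.2) = 0.551 / 2.402 = 0.2294 g VSS/g BOD₅.

Y_obs ≈ 0.229 g VSS/g BOD₅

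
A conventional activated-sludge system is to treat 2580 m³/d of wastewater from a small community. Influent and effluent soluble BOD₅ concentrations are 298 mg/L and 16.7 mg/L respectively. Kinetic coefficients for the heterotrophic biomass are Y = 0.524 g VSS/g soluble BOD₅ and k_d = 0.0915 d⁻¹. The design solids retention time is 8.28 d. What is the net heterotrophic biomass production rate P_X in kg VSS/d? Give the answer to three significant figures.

Correct the yield for decay: Y_obs = Y/(1 + k_d θ_c) = 0.524 / (1 + 0.0915 × 8.28) = 0.524 / 1.758 = 0.2981.
Q·(S₀ − S) = 2580 × (298 − 16.7) × 10⁻³ = 725.8 kg/d removed.
P_X = Y_obs · Q(S₀ − S) = 0.2981 × 725.8 = 216.4 kg VSS/d.

P_X ≈ 216 kg VSS/d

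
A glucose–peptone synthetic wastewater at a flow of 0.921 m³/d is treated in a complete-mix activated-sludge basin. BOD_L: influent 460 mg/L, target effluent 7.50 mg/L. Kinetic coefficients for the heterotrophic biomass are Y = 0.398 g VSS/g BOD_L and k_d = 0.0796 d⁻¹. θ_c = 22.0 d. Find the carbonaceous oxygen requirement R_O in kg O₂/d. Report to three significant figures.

Correct the yield for decay: Y_obs = Y/(1 + k_d θ_c) = 0.398 / (1 + 0.0796 × 22.0) = 0.398 / 2.751 = 0.1447.
ΔS = 460 − 7.50 = 452.5 mg/L, so the substrate removal rate is 0.921 × 452.5/1000 = 0.4168 kg BOD_L/d.
P_X = Y_obs·Q·(S₀ − S) = 0.1447 × 0.4168 = 0.06029 kg VSS/d.
R_O = Q·(S₀ − S) − 1.42·P_X = 0.4168 − 1.42 × 0.06029 = 0.3311 kg O₂/d.

R_O ≈ 0.331 kg O₂/d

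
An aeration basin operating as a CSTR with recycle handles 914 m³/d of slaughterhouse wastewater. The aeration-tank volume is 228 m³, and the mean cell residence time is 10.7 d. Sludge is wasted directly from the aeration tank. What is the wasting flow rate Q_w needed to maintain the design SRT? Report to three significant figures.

With mixed-liquor wasting, θ_c = V/Q_w, so Q_w = V/θ_c = 228.0/10.7 = 21.31 m³/d.

Q_w ≈ 21.3 m³/d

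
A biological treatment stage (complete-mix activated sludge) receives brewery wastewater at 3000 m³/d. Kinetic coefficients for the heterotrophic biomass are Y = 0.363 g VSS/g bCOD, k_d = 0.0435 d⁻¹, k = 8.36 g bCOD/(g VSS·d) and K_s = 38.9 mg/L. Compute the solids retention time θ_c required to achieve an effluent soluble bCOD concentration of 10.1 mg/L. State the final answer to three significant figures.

Specific growth rate at S = 10.1 mg/L: μ = YkS/(K_s+S) = 0.363·8.36·10.1/(38.9+10.1) = 0.6255 d⁻¹.
θ_c = 1/(μ − k_d) = 1/(0.6255 − 0.0435) = 1/0.5820 = 1.718 d.

θ_c ≈ 1.72 d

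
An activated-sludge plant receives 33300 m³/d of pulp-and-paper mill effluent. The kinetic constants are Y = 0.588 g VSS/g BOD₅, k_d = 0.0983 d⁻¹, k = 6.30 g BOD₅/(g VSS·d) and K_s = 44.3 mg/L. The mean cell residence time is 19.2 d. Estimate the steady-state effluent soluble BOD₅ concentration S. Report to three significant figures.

From the Monod/SRT balance for a CMAS, S = K_s·(1+k_d θ_c)/[θ_c·(Y k − k_d) − 1] = 44.3 × (1 + 0.0983 × 19.2) / [19.2 × (0.588 × 6.30 − 0.0983) − 1] = 127.9 / 68.24 = 1.874 mg/L.

S ≈ 1.87 mg/L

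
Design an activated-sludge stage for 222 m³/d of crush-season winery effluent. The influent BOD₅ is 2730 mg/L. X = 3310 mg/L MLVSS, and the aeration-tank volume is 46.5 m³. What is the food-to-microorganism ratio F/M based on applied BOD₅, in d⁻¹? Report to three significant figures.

F/M ≈ 3.94 d⁻¹

F/M = applied load / biomass = Q·S₀/(V·X) = 222 × 2730 / (46.50 × 3310) = 3.938 d⁻¹.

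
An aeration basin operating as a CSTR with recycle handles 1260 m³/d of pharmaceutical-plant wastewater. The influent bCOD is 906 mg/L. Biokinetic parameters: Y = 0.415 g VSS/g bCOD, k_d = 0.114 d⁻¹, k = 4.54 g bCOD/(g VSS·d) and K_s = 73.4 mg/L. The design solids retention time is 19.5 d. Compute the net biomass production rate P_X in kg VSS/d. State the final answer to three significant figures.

P_X ≈ 146 kg VSS/d

From the Monod/SRT balance for a CMAS, S = K_s·(1+k_d θ_c)/[θ_c·(Y k − k_d) − 1] = 73.4 × (1 + 0.114 × 19.5) / [19.5 × (0.415 × 4.54 − 0.114) − 1] = 236.6 / 33.52 = 7.058 mg/L.
Correct the yield for decay: Y_obs = Y/(1 + k_d θ_c) = 0.415 / (1 + 0.114 × 19.5) = 0.415 / 3.223 = 0.1288.
ΔS = 906 − 7.06 = 898.9 mg/L, so the substrate removal rate is 1260 × 898.9/1000 = 1133 kg bCOD/d.
So the net sludge growth is P_X = 0.1288 × 1133 = 145.8 kg VSS/d.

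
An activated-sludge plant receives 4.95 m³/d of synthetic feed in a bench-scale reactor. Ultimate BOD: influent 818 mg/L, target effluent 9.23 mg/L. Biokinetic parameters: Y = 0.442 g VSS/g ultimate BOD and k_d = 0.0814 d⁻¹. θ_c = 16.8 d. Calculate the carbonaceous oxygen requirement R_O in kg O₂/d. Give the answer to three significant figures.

Correct the yield for decay: Y_obs = Y/(1 + k_d θ_c) = 0.442 / (1 + 0.0814 × 16.8) = 0.442 / 2.368 = 0.1867.
ΔS = 818 − 9.23 = 808.8 mg/L, so the substrate removal rate is 4.95 × 808.8/1000 = 4.003 kg ultimate BOD/d.
Net sludge production P_X = 0.1867 × 4.003 = 0.7474 kg VSS/d.
Carbonaceous O₂ demand = substrate oxidised − cell-mass equivalent = 4.003 − 1.42 × 0.7474 = 2.942 kg O₂/d.

R_O ≈ 2.94 kg O₂/d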